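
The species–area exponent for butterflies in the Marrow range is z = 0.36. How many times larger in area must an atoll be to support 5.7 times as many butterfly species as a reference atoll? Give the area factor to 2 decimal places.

125.79

(A₂/A₁)^0.36 = 5.7, so A₂/A₁ = 5.7^(1/0.36) = 5.7^2.778
ln(A₂/A₁) = ln 5.7 / 0.36 = 1.7405 / 0.36 = 4.8346
A₂/A₁ = e^4.8346 ≈ 125.8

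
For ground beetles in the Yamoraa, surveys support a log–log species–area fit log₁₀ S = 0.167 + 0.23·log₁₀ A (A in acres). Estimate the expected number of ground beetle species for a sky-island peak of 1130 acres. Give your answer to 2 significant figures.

S = 1.469 × 1130^0.23 = 1.469 × 5.037 ≈ 7.4

7.4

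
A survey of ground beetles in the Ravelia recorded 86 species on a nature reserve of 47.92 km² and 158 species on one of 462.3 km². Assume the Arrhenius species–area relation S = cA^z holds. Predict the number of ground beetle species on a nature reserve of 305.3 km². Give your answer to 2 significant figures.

140

z = ln(158/86) / ln(462.3/47.92) = 0.6082 / 2.2667 = 0.2683
c = 86 / 47.92^0.2683 = 86 / 2.825 = 30.45
S₃ = 30.45 × 305.3^0.2683 = 30.45 × 4.643 ≈ 141.4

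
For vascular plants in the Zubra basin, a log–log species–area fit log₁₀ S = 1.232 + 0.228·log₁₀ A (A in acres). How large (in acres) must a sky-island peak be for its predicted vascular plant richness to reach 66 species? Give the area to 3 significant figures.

66 = 17.06 × A^0.228  ⇒  A^0.228 = 66/17.06 = 3.869
ln A = ln(3.869) / 0.228 = 1.3529 / 0.228 = 5.9336
A = e^5.9336 ≈ 377.5 acres

378 acres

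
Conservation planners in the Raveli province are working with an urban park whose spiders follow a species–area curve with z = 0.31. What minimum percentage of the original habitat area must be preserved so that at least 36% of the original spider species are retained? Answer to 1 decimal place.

3.7%

Need (A_new/A_old)^0.31 = 0.36, so A_new/A_old = 0.36^(1/0.31) = 0.36^3.226
ln(A_new/A_old) = ln 0.36 / 0.31 = -1.0217 / 0.31 = -3.2956
A_new/A_old = e^-3.2956 ≈ 0.03704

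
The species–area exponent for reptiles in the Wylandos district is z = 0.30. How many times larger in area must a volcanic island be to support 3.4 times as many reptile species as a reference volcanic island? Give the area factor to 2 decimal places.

(A₂/A₁)^0.3 = 3.4, so A₂/A₁ = 3.4^(1/0.3) = 3.4^3.333
ln(A₂/A₁) = ln 3.4 / 0.3 = 1.2238 / 0.3 = 4.0793
A₂/A₁ = e^4.0793 ≈ 59.1

59.10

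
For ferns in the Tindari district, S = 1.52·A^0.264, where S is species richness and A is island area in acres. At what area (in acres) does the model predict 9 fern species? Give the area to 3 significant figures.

843 acres

9 = 1.52 × A^0.264  ⇒  A^0.264 = 9/1.52 = 5.921
ln A = ln(5.921) / 0.264 = 1.7785 / 0.264 = 6.7368
A = e^6.7368 ≈ 842.9 acres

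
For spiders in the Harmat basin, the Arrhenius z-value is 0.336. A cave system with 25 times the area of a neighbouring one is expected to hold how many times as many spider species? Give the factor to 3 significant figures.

2.95

S₂/S₁ = (A₂/A₁)^z = 25^0.336
ln(S₂/S₁) = 0.336 × ln 25 = 0.336 × 3.2189 = 1.0815
S₂/S₁ = e^1.0815 ≈ 2.949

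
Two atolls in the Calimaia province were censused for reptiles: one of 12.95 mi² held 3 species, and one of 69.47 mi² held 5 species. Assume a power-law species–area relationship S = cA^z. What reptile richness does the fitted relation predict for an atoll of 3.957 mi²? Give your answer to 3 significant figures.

2.09

z = ln(5/3) / ln(69.47/12.95) = 0.5108 / 1.6798 = 0.3041
c = 3 / 12.95^0.3041 = 3 / 2.179 = 1.377
S₃ = 1.377 × 3.957^0.3041 = 1.377 × 1.519 ≈ 2.092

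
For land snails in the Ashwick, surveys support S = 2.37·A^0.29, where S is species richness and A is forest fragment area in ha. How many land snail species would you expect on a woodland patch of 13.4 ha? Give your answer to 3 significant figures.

S = 2.37 × 13.4^0.29
ln S = ln 2.37 + 0.29 × ln 13.4 = 0.8629 + 0.29 × 2.5953 = 1.6155
S = e^1.6155 ≈ 5.03

5.03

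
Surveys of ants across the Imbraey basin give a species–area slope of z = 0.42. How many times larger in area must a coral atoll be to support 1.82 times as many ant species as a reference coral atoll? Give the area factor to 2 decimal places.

4.16

(A₂/A₁)^0.42 = 1.82, so A₂/A₁ = 1.82^(1/0.42) = 1.82^2.381
ln(A₂/A₁) = ln 1.82 / 0.42 = 0.5988 / 0.42 = 1.4258
A₂/A₁ = e^1.4258 ≈ 4.161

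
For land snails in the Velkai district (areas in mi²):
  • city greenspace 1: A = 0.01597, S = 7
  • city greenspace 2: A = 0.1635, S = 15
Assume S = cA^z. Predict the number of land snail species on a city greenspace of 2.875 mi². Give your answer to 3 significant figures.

z = ln(15/7) / ln(0.1635/0.01597) = 0.7621 / 2.3261 = 0.3276
c = 7 / 0.01597^0.3276 = 7 / 0.2578 = 27.15
S₃ = 27.15 × 2.875^0.3276 = 27.15 × 1.413 ≈ 38.38

38.4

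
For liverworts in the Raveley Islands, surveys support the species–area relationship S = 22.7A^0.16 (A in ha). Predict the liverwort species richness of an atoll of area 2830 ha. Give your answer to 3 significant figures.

81.0

S = 22.7 × 2830^0.16 = 22.7 × 3.567 ≈ 80.97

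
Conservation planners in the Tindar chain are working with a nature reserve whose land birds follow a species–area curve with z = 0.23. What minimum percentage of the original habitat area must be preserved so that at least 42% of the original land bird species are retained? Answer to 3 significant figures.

Need (A_new/A_old)^0.23 = 0.42, so A_new/A_old = 0.42^(1/0.23) = 0.42^4.348
ln(A_new/A_old) = ln 0.42 / 0.23 = -0.8675 / 0.23 = -3.7717
A_new/A_old = e^-3.7717 ≈ 0.02301

2.30%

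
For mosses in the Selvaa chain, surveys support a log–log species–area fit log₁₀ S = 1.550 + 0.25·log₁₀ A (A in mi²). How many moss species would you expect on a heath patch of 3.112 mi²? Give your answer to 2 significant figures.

S = 35.48 × 3.112^0.25
ln S = ln 35.48 + 0.25 × ln 3.112 = 3.5690 + 0.25 × 1.1353 = 3.8528
S = e^3.8528 ≈ 47.13

47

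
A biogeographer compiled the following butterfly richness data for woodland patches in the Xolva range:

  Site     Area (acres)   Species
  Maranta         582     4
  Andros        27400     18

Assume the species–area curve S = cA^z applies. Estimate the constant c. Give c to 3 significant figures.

z = ln(S₂/S₁) / ln(A₂/A₁) = ln(18/4) / ln(27400/582) = 1.5041 / 3.8518 = 0.3905
c = S₁ / A₁^z = 4 / 582^0.3905 = 4 / 12.01 = 0.333

0.333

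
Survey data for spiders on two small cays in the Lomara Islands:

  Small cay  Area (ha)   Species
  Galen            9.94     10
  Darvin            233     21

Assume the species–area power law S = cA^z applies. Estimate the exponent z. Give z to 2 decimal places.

0.24

Taking logs: ln S = ln c + z ln A, so z = (ln S₂ − ln S₁)/(ln A₂ − ln A₁).
z = ln(21/10) / ln(233/9.94) = ln(2.1) / ln(23.44) = 0.7419 / 3.1545 = 0.2352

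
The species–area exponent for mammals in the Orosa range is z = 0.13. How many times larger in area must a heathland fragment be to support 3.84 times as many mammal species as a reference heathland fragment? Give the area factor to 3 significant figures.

(A₂/A₁)^0.13 = 3.84, so A₂/A₁ = 3.84^(1/0.13) = 3.84^7.692
ln(A₂/A₁) = ln 3.84 / 0.13 = 1.3455 / 0.13 = 10.3498
A₂/A₁ = e^10.3498 ≈ 31250

31300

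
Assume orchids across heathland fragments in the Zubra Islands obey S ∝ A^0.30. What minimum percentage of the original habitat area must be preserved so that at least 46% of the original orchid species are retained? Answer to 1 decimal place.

Need (A_new/A_old)^0.3 = 0.46, so A_new/A_old = 0.46^(1/0.3) = 0.46^3.333
ln(A_new/A_old) = ln 0.46 / 0.3 = -0.7765 / 0.3 = -2.5884
A_new/A_old = e^-2.5884 ≈ 0.07514

7.5%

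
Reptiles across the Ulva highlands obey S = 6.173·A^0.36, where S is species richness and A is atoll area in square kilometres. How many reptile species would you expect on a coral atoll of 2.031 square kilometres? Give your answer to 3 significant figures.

S = 6.173 × 2.031^0.36
ln S = ln 6.173 + 0.36 × ln 2.031 = 1.8202 + 0.36 × 0.7085 = 2.0753
S = e^2.0753 ≈ 7.967

7.97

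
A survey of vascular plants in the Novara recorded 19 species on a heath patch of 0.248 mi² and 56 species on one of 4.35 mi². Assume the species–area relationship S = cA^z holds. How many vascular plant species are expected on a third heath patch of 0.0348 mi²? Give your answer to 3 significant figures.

9.06

z = ln(56/19) / ln(4.35/0.248) = 1.0809 / 2.8645 = 0.3773
c = 19 / 0.248^0.3773 = 19 / 0.5909 = 32.16
S₃ = 32.16 × 0.0348^0.3773 = 32.16 × 0.2816 ≈ 9.056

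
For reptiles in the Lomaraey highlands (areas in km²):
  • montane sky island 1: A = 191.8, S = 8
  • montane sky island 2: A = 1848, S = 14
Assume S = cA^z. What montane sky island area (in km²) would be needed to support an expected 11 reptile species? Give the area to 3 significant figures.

696 km²

z = ln(14/8) / ln(1848/191.8) = 0.5596 / 2.2654 = 0.2470
c = 8 / 191.8^0.2470 = 8 / 3.664 = 2.184
A = (11/2.184)^(1/0.2470) ⇒ ln A = ln(5.038)/0.2470 = 6.5456
A = e^6.5456 ≈ 696.2 km²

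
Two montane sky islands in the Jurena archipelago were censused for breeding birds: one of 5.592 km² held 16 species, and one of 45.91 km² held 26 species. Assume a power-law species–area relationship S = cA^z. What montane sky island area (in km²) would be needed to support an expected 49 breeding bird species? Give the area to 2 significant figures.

z = ln(26/16) / ln(45.91/5.592) = 0.4855 / 2.1053 = 0.2306
c = 16 / 5.592^0.2306 = 16 / 1.487 = 10.76
A = (49/10.76)^(1/0.2306) ⇒ ln A = ln(4.555)/0.2306 = 6.5747
A = e^6.5747 ≈ 716.8 km²

720 km²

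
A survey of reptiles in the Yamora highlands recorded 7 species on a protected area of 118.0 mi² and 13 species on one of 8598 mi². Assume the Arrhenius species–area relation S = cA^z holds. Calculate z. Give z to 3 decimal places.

0.144

Taking logs: ln S = ln c + z ln A, so z = (ln S₂ − ln S₁)/(ln A₂ − ln A₁).
z = ln(13/7) / ln(8598/118) = ln(1.857) / ln(72.86) = 0.6190 / 4.2886 = 0.1443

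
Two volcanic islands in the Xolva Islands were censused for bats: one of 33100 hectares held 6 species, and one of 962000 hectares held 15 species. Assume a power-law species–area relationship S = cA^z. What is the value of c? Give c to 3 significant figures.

0.354

z = ln(S₂/S₁) / ln(A₂/A₁) = ln(15/6) / ln(962000/33100) = 0.9163 / 3.3695 = 0.2719
c = S₁ / A₁^z = 6 / 33100^0.2719 = 6 / 16.95 = 0.354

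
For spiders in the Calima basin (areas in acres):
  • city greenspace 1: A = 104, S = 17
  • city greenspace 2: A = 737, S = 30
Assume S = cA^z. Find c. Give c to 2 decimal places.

z = ln(S₂/S₁) / ln(A₂/A₁) = ln(30/17) / ln(737/104) = 0.5680 / 1.9582 = 0.2901
c = S₁ / A₁^z = 17 / 104^0.2901 = 17 / 3.846 = 4.42

4.42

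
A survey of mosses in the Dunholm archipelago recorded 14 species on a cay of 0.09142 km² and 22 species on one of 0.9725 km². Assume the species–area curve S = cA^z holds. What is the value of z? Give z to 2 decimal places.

Taking logs: ln S = ln c + z ln A, so z = (ln S₂ − ln S₁)/(ln A₂ − ln A₁).
z = ln(22/14) / ln(0.9725/0.09142) = ln(1.571) / ln(10.64) = 0.4520 / 2.3644 = 0.1912

0.19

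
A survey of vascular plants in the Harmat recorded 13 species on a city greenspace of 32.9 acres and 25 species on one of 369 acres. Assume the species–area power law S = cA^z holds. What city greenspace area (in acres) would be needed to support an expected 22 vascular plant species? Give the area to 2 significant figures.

z = ln(25/13) / ln(369/32.9) = 0.6539 / 2.4173 = 0.2705
c = 13 / 32.9^0.2705 = 13 / 2.573 = 5.053
A = (22/5.053)^(1/0.2705) ⇒ ln A = ln(4.354)/0.2705 = 5.4382
A = e^5.4382 ≈ 230 acres

230 acres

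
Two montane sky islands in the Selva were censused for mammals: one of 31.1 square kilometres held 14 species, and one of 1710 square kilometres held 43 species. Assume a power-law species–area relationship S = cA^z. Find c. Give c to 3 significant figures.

z = ln(S₂/S₁) / ln(A₂/A₁) = ln(43/14) / ln(1710/31.1) = 1.1221 / 4.0070 = 0.2800
c = S₁ / A₁^z = 14 / 31.1^0.2800 = 14 / 2.618 = 5.347

5.35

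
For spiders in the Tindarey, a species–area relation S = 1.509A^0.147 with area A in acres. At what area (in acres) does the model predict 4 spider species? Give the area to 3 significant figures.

759 acres

4 = 1.509 × A^0.147  ⇒  A^0.147 = 4/1.509 = 2.651
ln A = ln(2.651) / 0.147 = 0.9748 / 0.147 = 6.6316
A = e^6.6316 ≈ 758.7 acres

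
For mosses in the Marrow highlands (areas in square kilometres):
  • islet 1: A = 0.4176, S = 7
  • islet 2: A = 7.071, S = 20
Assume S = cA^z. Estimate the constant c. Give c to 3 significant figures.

9.68

z = ln(S₂/S₁) / ln(A₂/A₁) = ln(20/7) / ln(7.071/0.4176) = 1.0498 / 2.8292 = 0.3711
c = S₁ / A₁^z = 7 / 0.4176^0.3711 = 7 / 0.7232 = 9.679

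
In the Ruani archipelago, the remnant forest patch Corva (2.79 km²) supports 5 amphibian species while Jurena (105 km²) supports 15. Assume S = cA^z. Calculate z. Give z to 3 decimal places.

0.303

Taking logs: ln S = ln c + z ln A, so z = (ln S₂ − ln S₁)/(ln A₂ − ln A₁).
z = ln(15/5) / ln(105/2.79) = ln(3) / ln(37.63) = 1.0986 / 3.6279 = 0.3028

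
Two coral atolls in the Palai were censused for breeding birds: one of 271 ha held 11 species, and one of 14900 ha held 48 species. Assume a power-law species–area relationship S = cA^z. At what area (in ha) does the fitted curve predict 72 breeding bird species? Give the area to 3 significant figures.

z = ln(48/11) / ln(14900/271) = 1.4733 / 4.0070 = 0.3677
c = 11 / 271^0.3677 = 11 / 7.844 = 1.402
A = (72/1.402)^(1/0.3677) ⇒ ln A = ln(51.35)/0.3677 = 10.7119
A = e^10.7119 ≈ 44886 ha

44900 ha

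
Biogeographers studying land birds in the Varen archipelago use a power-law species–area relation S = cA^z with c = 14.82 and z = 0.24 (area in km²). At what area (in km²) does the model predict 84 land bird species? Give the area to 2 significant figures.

1400 km²

84 = 14.82 × A^0.24  ⇒  A^0.24 = 84/14.82 = 5.668
ln A = ln(5.668) / 0.24 = 1.7348 / 0.24 = 7.2285
A = e^7.2285 ≈ 1378 km²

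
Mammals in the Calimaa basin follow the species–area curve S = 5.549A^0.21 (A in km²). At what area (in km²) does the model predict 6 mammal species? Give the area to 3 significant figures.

1.45 km²

6 = 5.549 × A^0.21  ⇒  A^0.21 = 6/5.549 = 1.081
ln A = ln(1.081) / 0.21 = 0.0781 / 0.21 = 0.3721
A = e^0.3721 ≈ 1.451 km²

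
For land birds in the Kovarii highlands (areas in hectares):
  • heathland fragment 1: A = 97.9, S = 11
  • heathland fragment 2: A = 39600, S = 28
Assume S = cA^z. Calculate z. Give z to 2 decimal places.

Taking logs: ln S = ln c + z ln A, so z = (ln S₂ − ln S₁)/(ln A₂ − ln A₁).
z = ln(28/11) / ln(39600/97.9) = ln(2.545) / ln(404.5) = 0.9343 / 6.0026 = 0.1556

0.16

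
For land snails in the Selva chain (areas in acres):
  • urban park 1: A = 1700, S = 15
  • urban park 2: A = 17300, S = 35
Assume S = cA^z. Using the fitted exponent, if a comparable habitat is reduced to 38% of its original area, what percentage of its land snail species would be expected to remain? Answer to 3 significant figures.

z = ln(35/15) / ln(17300/1700) = 0.8473 / 2.3201 = 0.3652
S_new/S_old = (A_new/A_old)^z = 0.38^0.3652 = exp(0.3652 × -0.9676) = 0.7023

70.2%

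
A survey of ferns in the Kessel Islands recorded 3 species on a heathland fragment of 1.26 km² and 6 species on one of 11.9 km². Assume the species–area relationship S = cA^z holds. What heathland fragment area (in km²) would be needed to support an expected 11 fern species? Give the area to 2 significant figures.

85 km²

z = ln(6/3) / ln(11.9/1.26) = 0.6931 / 2.2454 = 0.3087
c = 3 / 1.26^0.3087 = 3 / 1.074 = 2.793
A = (11/2.793)^(1/0.3087) ⇒ ln A = ln(3.938)/0.3087 = 4.4401
A = e^4.4401 ≈ 84.78 km²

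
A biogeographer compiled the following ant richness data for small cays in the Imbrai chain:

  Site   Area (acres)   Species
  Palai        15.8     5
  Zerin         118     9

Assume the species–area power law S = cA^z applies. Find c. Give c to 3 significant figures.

2.23

z = ln(S₂/S₁) / ln(A₂/A₁) = ln(9/5) / ln(118/15.8) = 0.5878 / 2.0107 = 0.2923
c = S₁ / A₁^z = 5 / 15.8^0.2923 = 5 / 2.241 = 2.231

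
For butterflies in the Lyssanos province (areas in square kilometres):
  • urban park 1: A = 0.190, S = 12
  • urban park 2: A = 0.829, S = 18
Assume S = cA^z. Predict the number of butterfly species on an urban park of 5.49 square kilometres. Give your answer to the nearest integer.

z = ln(18/12) / ln(0.829/0.19) = 0.4055 / 1.4732 = 0.2752
c = 12 / 0.19^0.2752 = 12 / 0.6331 = 18.95
S₃ = 18.95 × 5.49^0.2752 = 18.95 × 1.598 ≈ 30.29

30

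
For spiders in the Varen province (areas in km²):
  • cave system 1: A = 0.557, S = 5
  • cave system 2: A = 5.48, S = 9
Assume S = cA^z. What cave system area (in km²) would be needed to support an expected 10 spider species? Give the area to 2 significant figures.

z = ln(9/5) / ln(5.48/0.557) = 0.5878 / 2.2863 = 0.2571
c = 5 / 0.557^0.2571 = 5 / 0.8603 = 5.812
A = (10/5.812)^(1/0.2571) ⇒ ln A = ln(1.721)/0.2571 = 2.1109
A = e^2.1109 ≈ 8.256 km²

8.3 km²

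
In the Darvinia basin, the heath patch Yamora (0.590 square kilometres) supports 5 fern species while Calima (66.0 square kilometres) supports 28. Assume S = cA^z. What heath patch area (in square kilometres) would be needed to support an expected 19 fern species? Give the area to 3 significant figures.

22.8 square kilometres

z = ln(28/5) / ln(66/0.59) = 1.7228 / 4.7173 = 0.3652
c = 5 / 0.59^0.3652 = 5 / 0.8247 = 6.063
A = (19/6.063)^(1/0.3652) ⇒ ln A = ln(3.134)/0.3652 = 3.1279
A = e^3.1279 ≈ 22.83 square kilometres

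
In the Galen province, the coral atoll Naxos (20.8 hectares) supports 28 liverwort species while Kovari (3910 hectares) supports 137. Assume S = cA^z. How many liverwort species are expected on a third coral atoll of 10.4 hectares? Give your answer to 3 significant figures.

z = ln(137/28) / ln(3910/20.8) = 1.5878 / 5.2363 = 0.3032
c = 28 / 20.8^0.3032 = 28 / 2.51 = 11.16
S₃ = 11.16 × 10.4^0.3032 = 11.16 × 2.034 ≈ 22.69

22.7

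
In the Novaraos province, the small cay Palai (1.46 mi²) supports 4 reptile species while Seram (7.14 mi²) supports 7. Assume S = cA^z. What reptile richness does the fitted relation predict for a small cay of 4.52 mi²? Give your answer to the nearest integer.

6

z = ln(7/4) / ln(7.14/1.46) = 0.5596 / 1.5873 = 0.3526
c = 4 / 1.46^0.3526 = 4 / 1.143 = 3.5
S₃ = 3.5 × 4.52^0.3526 = 3.5 × 1.702 ≈ 5.958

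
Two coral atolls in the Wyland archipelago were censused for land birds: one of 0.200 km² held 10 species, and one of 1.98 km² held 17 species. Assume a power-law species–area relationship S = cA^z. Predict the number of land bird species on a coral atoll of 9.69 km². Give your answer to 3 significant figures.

z = ln(17/10) / ln(1.98/0.2) = 0.5306 / 2.2925 = 0.2315
c = 10 / 0.2^0.2315 = 10 / 0.689 = 14.51
S₃ = 14.51 × 9.69^0.2315 = 14.51 × 1.692 ≈ 24.55

24.6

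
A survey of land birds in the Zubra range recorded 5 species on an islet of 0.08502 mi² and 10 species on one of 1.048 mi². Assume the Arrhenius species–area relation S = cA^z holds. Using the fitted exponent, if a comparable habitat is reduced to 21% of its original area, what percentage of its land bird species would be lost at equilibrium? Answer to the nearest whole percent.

35%

z = ln(10/5) / ln(1.048/0.08502) = 0.6931 / 2.5118 = 0.2760
S_new/S_old = (A_new/A_old)^z = 0.21^0.2760 = exp(0.2760 × -1.5606) = 0.6501
Fraction lost = 1 − 0.6501 = 0.3499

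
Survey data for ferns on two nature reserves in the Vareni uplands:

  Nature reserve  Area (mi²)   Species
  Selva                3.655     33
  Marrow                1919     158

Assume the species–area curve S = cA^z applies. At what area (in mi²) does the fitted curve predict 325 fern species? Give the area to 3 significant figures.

z = ln(158/33) / ln(1919/3.655) = 1.5661 / 6.2635 = 0.2500
c = 33 / 3.655^0.2500 = 33 / 1.383 = 23.87
A = (325/23.87)^(1/0.2500) ⇒ ln A = ln(13.62)/0.2500 = 10.4441
A = e^10.4441 ≈ 34340 mi²

34300 mi²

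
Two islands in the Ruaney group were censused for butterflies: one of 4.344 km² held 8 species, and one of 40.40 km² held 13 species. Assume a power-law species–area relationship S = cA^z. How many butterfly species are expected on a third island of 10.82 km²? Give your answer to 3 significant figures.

z = ln(13/8) / ln(40.4/4.344) = 0.4855 / 2.2300 = 0.2177
c = 8 / 4.344^0.2177 = 8 / 1.377 = 5.81
S₃ = 5.81 × 10.82^0.2177 = 5.81 × 1.679 ≈ 9.758

9.76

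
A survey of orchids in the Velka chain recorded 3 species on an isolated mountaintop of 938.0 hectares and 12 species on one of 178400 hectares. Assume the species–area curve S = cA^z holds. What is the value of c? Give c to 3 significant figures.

z = ln(S₂/S₁) / ln(A₂/A₁) = ln(12/3) / ln(178400/938) = 1.3863 / 5.2480 = 0.2642
c = S₁ / A₁^z = 3 / 938^0.2642 = 3 / 6.097 = 0.492

0.492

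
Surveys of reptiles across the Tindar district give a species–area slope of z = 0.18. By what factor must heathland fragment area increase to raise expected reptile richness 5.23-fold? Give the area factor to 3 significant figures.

(A₂/A₁)^0.18 = 5.23, so A₂/A₁ = 5.23^(1/0.18) = 5.23^5.556
ln(A₂/A₁) = ln 5.23 / 0.18 = 1.6544 / 0.18 = 9.1912
A₂/A₁ = e^9.1912 ≈ 9810

9810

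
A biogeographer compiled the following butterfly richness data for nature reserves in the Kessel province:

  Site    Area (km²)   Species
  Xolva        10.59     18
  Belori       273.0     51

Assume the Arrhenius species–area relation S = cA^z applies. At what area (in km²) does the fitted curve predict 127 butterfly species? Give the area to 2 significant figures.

4700 km²

z = ln(51/18) / ln(273/10.59) = 1.0415 / 3.2496 = 0.3205
c = 18 / 10.59^0.3205 = 18 / 2.13 = 8.449
A = (127/8.449)^(1/0.3205) ⇒ ln A = ln(15.03)/0.3205 = 8.4562
A = e^8.4562 ≈ 4704 km²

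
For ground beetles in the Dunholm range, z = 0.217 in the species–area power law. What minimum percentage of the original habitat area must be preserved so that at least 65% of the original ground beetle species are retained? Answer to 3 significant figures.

13.7%

Need (A_new/A_old)^0.217 = 0.65, so A_new/A_old = 0.65^(1/0.217) = 0.65^4.608
ln(A_new/A_old) = ln 0.65 / 0.217 = -0.4308 / 0.217 = -1.9852
A_new/A_old = e^-1.9852 ≈ 0.1374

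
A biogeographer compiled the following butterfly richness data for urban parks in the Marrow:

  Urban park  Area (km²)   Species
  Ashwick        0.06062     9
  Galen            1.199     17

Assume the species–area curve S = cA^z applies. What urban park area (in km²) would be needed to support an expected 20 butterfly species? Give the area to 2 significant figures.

2.6 km²

z = ln(17/9) / ln(1.199/0.06062) = 0.6360 / 2.9846 = 0.2131
c = 9 / 0.06062^0.2131 = 9 / 0.5503 = 16.36
A = (20/16.36)^(1/0.2131) ⇒ ln A = ln(1.223)/0.2131 = 0.9442
A = e^0.9442 ≈ 2.571 km²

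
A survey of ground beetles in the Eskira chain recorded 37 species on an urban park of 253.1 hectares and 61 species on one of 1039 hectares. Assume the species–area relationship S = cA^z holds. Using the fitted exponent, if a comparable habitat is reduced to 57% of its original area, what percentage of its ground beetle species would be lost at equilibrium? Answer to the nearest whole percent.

18%

z = ln(61/37) / ln(1039/253.1) = 0.5000 / 1.4122 = 0.3540
S_new/S_old = (A_new/A_old)^z = 0.57^0.3540 = exp(0.3540 × -0.5621) = 0.8195
Fraction lost = 1 − 0.8195 = 0.1805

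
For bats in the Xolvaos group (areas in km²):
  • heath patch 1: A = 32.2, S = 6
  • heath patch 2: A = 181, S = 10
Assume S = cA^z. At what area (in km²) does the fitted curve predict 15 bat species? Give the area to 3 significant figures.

713 km²

z = ln(10/6) / ln(181/32.2) = 0.5108 / 1.7265 = 0.2959
c = 6 / 32.2^0.2959 = 6 / 2.793 = 2.148
A = (15/2.148)^(1/0.2959) ⇒ ln A = ln(6.983)/0.2959 = 6.5689
A = e^6.5689 ≈ 712.6 km²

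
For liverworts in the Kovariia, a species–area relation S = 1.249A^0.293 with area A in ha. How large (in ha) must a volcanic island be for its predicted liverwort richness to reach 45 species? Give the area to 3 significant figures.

45 = 1.249 × A^0.293  ⇒  A^0.293 = 45/1.249 = 36.03
ln A = ln(36.03) / 0.293 = 3.5843 / 0.293 = 12.2332
A = e^12.2332 ≈ 205494 ha

205000 ha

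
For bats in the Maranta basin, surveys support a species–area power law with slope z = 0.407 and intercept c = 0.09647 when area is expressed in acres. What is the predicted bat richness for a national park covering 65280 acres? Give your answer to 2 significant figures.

8.8

S = 0.09647 × 65280^0.407 = 0.09647 × 91.12 ≈ 8.79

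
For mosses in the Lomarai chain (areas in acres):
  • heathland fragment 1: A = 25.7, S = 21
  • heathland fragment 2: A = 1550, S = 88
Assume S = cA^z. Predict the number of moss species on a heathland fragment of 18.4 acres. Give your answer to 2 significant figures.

z = ln(88/21) / ln(1550/25.7) = 1.4328 / 4.0995 = 0.3495
c = 21 / 25.7^0.3495 = 21 / 3.11 = 6.752
S₃ = 6.752 × 18.4^0.3495 = 6.752 × 2.767 ≈ 18.69

19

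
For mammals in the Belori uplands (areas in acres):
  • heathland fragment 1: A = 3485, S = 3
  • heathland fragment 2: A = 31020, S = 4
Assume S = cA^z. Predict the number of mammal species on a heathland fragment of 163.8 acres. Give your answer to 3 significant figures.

z = ln(4/3) / ln(31020/3485) = 0.2877 / 2.1862 = 0.1316
c = 3 / 3485^0.1316 = 3 / 2.925 = 1.026
S₃ = 1.026 × 163.8^0.1316 = 1.026 × 1.956 ≈ 2.006

2.01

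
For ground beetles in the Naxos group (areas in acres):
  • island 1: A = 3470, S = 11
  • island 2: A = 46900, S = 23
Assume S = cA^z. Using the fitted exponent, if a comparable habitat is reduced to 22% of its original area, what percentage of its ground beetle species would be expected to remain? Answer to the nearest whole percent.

z = ln(23/11) / ln(46900/3470) = 0.7376 / 2.6039 = 0.2833
S_new/S_old = (A_new/A_old)^z = 0.22^0.2833 = exp(0.2833 × -1.5141) = 0.6512

65%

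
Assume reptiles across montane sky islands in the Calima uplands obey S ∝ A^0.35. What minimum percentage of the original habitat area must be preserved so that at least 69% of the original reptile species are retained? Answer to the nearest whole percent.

35%

Need (A_new/A_old)^0.35 = 0.69, so A_new/A_old = 0.69^(1/0.35) = 0.69^2.857
ln(A_new/A_old) = ln 0.69 / 0.35 = -0.3711 / 0.35 = -1.0602
A_new/A_old = e^-1.0602 ≈ 0.3464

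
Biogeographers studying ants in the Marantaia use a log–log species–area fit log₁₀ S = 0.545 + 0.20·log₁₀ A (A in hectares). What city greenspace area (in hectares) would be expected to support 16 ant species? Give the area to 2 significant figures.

2000 hectares

16 = 3.508 × A^0.2  ⇒  A^0.2 = 16/3.508 = 4.562
ln A = ln(4.562) / 0.2 = 1.5177 / 0.2 = 7.5884
A = e^7.5884 ≈ 1975 hectares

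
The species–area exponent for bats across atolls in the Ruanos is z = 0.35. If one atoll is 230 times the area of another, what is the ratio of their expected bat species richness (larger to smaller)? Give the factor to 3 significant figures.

S₂/S₁ = (A₂/A₁)^z = 230^0.35
ln(S₂/S₁) = 0.35 × ln 230 = 0.35 × 5.4381 = 1.9033
S₂/S₁ = e^1.9033 ≈ 6.708

6.71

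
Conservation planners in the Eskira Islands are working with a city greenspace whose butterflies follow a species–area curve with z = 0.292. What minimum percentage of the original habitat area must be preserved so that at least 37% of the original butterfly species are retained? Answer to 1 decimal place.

Need (A_new/A_old)^0.292 = 0.37, so A_new/A_old = 0.37^(1/0.292) = 0.37^3.425
ln(A_new/A_old) = ln 0.37 / 0.292 = -0.9943 / 0.292 = -3.4050
A_new/A_old = e^-3.4050 ≈ 0.03321

3.3%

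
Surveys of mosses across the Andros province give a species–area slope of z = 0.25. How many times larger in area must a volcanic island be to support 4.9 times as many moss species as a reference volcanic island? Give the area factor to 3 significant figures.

576

(A₂/A₁)^0.25 = 4.9, so A₂/A₁ = 4.9^(1/0.25) = 4.9^4
ln(A₂/A₁) = ln 4.9 / 0.25 = 1.5892 / 0.25 = 6.3569
A₂/A₁ = e^6.3569 ≈ 576.5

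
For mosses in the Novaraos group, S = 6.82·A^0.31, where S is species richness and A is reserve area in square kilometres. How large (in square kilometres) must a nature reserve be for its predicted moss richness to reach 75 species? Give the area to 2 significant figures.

75 = 6.82 × A^0.31  ⇒  A^0.31 = 75/6.82 = 11
ln A = ln(11) / 0.31 = 2.3976 / 0.31 = 7.7343
A = e^7.7343 ≈ 2285 square kilometres

2300 square kilometres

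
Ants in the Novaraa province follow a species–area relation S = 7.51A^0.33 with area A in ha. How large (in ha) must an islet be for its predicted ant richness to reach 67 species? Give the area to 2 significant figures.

760 ha

67 = 7.51 × A^0.33  ⇒  A^0.33 = 67/7.51 = 8.921
ln A = ln(8.921) / 0.33 = 2.1885 / 0.33 = 6.6317
A = e^6.6317 ≈ 758.8 ha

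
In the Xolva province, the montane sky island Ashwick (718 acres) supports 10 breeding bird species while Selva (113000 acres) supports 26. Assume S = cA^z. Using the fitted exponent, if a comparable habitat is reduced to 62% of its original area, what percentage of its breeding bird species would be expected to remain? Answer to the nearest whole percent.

z = ln(26/10) / ln(113000/718) = 0.9555 / 5.0587 = 0.1889
S_new/S_old = (A_new/A_old)^z = 0.62^0.1889 = exp(0.1889 × -0.4780) = 0.9137

91%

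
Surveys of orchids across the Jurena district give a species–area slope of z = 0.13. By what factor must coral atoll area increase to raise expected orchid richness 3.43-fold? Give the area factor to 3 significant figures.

(A₂/A₁)^0.13 = 3.43, so A₂/A₁ = 3.43^(1/0.13) = 3.43^7.692
ln(A₂/A₁) = ln 3.43 / 0.13 = 1.2326 / 0.13 = 9.4812
A₂/A₁ = e^9.4812 ≈ 13111

13100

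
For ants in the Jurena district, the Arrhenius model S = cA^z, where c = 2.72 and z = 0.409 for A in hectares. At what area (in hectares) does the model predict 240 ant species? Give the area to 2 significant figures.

240 = 2.72 × A^0.409  ⇒  A^0.409 = 240/2.72 = 88.24
ln A = ln(88.24) / 0.409 = 4.4800 / 0.409 = 10.9536
A = e^10.9536 ≈ 57157 hectares

57000 hectares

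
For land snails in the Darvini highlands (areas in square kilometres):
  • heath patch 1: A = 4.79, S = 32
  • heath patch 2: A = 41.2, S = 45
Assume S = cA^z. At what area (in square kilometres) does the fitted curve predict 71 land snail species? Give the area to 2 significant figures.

730 square kilometres

z = ln(45/32) / ln(41.2/4.79) = 0.3409 / 2.1519 = 0.1584
c = 32 / 4.79^0.1584 = 32 / 1.282 = 24.97
A = (71/24.97)^(1/0.1584) ⇒ ln A = ln(2.844)/0.1584 = 6.5968
A = e^6.5968 ≈ 732.7 square kilometres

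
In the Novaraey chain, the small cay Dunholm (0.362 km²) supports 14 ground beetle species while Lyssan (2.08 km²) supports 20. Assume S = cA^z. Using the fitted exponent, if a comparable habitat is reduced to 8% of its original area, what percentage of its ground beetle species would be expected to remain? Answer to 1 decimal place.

z = ln(20/14) / ln(2.08/0.362) = 0.3567 / 1.7485 = 0.2040
S_new/S_old = (A_new/A_old)^z = 0.08^0.2040 = exp(0.2040 × -2.5257) = 0.5974

59.7%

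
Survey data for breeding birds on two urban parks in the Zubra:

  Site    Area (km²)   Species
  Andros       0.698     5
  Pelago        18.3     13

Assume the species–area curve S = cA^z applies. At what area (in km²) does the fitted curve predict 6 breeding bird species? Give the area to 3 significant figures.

z = ln(13/5) / ln(18.3/0.698) = 0.9555 / 3.2664 = 0.2925
c = 5 / 0.698^0.2925 = 5 / 0.9002 = 5.555
A = (6/5.555)^(1/0.2925) ⇒ ln A = ln(1.08)/0.2925 = 0.2637
A = e^0.2637 ≈ 1.302 km²

1.30 km²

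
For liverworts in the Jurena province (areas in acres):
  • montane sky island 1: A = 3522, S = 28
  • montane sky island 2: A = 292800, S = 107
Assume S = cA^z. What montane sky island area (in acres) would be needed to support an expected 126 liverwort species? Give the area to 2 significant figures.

z = ln(107/28) / ln(292800/3522) = 1.3406 / 4.4205 = 0.3033
c = 28 / 3522^0.3033 = 28 / 11.9 = 2.352
A = (126/2.352)^(1/0.3033) ⇒ ln A = ln(53.56)/0.3033 = 13.1262
A = e^13.1262 ≈ 501923 acres

500000 acres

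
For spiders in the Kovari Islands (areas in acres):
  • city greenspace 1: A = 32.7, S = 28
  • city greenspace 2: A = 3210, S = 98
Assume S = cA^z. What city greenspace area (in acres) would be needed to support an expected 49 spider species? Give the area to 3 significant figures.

z = ln(98/28) / ln(3210/32.7) = 1.2528 / 4.5867 = 0.2731
c = 28 / 32.7^0.2731 = 28 / 2.592 = 10.8
A = (49/10.8)^(1/0.2731) ⇒ ln A = ln(4.536)/0.2731 = 5.5363
A = e^5.5363 ≈ 253.7 acres

254 acres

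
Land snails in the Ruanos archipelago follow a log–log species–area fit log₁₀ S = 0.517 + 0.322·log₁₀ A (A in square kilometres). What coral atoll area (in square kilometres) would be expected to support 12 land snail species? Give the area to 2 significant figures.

56 square kilometres

12 = 3.289 × A^0.322  ⇒  A^0.322 = 12/3.289 = 3.649
ln A = ln(3.649) / 0.322 = 1.2945 / 0.322 = 4.0201
A = e^4.0201 ≈ 55.71 square kilometres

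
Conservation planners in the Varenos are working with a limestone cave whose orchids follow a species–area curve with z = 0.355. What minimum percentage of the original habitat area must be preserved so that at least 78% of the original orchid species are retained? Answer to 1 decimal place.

Need (A_new/A_old)^0.355 = 0.78, so A_new/A_old = 0.78^(1/0.355) = 0.78^2.817
ln(A_new/A_old) = ln 0.78 / 0.355 = -0.2485 / 0.355 = -0.6999
A_new/A_old = e^-0.6999 ≈ 0.4966

49.7%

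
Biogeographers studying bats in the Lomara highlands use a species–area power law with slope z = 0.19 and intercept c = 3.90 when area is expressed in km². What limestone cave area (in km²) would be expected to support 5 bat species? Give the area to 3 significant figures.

5 = 3.9 × A^0.19  ⇒  A^0.19 = 5/3.9 = 1.282
ln A = ln(1.282) / 0.19 = 0.2485 / 0.19 = 1.3077
A = e^1.3077 ≈ 3.698 km²

3.70 km²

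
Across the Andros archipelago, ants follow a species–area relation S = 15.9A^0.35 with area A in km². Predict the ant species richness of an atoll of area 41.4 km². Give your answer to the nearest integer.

S = 15.9 × 41.4^0.35
ln S = ln 15.9 + 0.35 × ln 41.4 = 2.7663 + 0.35 × 3.7233 = 4.0695
S = e^4.0695 ≈ 58.53

59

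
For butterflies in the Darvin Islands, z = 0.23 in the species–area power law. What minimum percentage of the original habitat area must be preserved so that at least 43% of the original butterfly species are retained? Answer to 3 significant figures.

2.55%

Need (A_new/A_old)^0.23 = 0.43, so A_new/A_old = 0.43^(1/0.23) = 0.43^4.348
ln(A_new/A_old) = ln 0.43 / 0.23 = -0.8440 / 0.23 = -3.6694
A_new/A_old = e^-3.6694 ≈ 0.02549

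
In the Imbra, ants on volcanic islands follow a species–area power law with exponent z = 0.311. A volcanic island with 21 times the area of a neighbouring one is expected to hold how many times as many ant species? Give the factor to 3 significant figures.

S₂/S₁ = (A₂/A₁)^z = 21^0.311
ln(S₂/S₁) = 0.311 × ln 21 = 0.311 × 3.0445 = 0.9468
S₂/S₁ = e^0.9468 ≈ 2.578

2.58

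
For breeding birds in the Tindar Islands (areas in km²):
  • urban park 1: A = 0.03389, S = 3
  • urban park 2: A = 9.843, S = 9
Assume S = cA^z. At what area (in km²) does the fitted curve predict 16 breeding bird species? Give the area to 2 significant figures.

190 km²

z = ln(9/3) / ln(9.843/0.03389) = 1.0986 / 5.6714 = 0.1937
c = 3 / 0.03389^0.1937 = 3 / 0.5191 = 5.779
A = (16/5.779)^(1/0.1937) ⇒ ln A = ln(2.769)/0.1937 = 5.2570
A = e^5.2570 ≈ 191.9 km²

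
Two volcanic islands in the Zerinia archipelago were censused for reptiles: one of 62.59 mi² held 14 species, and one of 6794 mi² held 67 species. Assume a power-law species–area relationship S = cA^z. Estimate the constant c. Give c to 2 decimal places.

z = ln(S₂/S₁) / ln(A₂/A₁) = ln(67/14) / ln(6794/62.59) = 1.5656 / 4.6872 = 0.3340
c = S₁ / A₁^z = 14 / 62.59^0.3340 = 14 / 3.982 = 3.516

3.52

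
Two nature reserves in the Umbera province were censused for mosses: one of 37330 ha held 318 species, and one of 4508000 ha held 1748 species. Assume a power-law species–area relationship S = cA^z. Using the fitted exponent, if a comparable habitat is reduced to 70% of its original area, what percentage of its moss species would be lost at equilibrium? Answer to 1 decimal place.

z = ln(1748/318) / ln(4508000/37330) = 1.7042 / 4.7938 = 0.3555
S_new/S_old = (A_new/A_old)^z = 0.7^0.3555 = exp(0.3555 × -0.3567) = 0.8809
Fraction lost = 1 − 0.8809 = 0.1191

11.9%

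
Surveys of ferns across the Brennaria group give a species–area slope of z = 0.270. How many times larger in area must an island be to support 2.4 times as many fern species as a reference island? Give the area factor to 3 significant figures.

25.6

(A₂/A₁)^0.27 = 2.4, so A₂/A₁ = 2.4^(1/0.27) = 2.4^3.704
ln(A₂/A₁) = ln 2.4 / 0.27 = 0.8755 / 0.27 = 3.2425
A₂/A₁ = e^3.2425 ≈ 25.6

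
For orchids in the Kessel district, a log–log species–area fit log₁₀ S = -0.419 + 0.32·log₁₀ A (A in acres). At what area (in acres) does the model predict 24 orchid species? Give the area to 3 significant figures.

419000 acres

24 = 0.3811 × A^0.32  ⇒  A^0.32 = 24/0.3811 = 62.98
ln A = ln(62.98) / 0.32 = 4.1428 / 0.32 = 12.9464
A = e^12.9464 ≈ 419310 acres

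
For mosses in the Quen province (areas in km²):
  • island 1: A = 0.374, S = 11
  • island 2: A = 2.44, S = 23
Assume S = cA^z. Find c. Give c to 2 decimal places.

16.19

z = ln(S₂/S₁) / ln(A₂/A₁) = ln(23/11) / ln(2.44/0.374) = 0.7376 / 1.8755 = 0.3933
c = S₁ / A₁^z = 11 / 0.374^0.3933 = 11 / 0.6792 = 16.19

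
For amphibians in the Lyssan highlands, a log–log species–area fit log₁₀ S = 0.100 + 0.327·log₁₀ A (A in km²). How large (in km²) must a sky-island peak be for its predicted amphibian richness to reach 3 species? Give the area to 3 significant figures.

3 = 1.259 × A^0.327  ⇒  A^0.327 = 3/1.259 = 2.383
ln A = ln(2.383) / 0.327 = 0.8684 / 0.327 = 2.6555
A = e^2.6555 ≈ 14.23 km²

14.2 km²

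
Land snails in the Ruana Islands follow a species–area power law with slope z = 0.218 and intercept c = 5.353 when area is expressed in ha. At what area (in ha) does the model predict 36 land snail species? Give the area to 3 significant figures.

36 = 5.353 × A^0.218  ⇒  A^0.218 = 36/5.353 = 6.725
ln A = ln(6.725) / 0.218 = 1.9059 / 0.218 = 8.7425
A = e^8.7425 ≈ 6263 ha

6260 ha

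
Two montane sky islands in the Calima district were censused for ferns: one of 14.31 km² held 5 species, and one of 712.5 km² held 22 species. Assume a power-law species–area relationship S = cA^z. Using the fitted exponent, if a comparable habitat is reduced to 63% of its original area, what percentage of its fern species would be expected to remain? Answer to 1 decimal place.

z = ln(22/5) / ln(712.5/14.31) = 1.4816 / 3.9078 = 0.3791
S_new/S_old = (A_new/A_old)^z = 0.63^0.3791 = exp(0.3791 × -0.4620) = 0.8393

83.9%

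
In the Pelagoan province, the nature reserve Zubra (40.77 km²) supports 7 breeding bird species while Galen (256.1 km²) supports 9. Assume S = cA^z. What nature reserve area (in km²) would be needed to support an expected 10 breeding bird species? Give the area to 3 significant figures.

553 km²

z = ln(9/7) / ln(256.1/40.77) = 0.2513 / 1.8376 = 0.1368
c = 7 / 40.77^0.1368 = 7 / 1.66 = 4.216
A = (10/4.216)^(1/0.1368) ⇒ ln A = ln(2.372)/0.1368 = 6.3160
A = e^6.3160 ≈ 553.3 km²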